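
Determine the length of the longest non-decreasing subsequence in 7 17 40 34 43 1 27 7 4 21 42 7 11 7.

One longest non-decreasing subsequence is 7, 17, 40, 43 (positions 1,2,3,5), of length 4; no longer one exists.

4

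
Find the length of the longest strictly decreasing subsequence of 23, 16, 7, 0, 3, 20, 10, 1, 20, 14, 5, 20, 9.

5

One longest decreasing subsequence is 23, 16, 7, 3, 1 (positions 1,2,3,5,8), of length 5; no longer one exists.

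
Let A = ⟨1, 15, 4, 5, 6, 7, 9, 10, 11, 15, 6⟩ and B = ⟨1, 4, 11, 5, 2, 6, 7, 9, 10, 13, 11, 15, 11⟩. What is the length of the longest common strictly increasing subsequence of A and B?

9

For each value that appears in both, track the longest common increasing run ending there.
The best achievable length is 9; one witness is 1, 4, 5, 6, 7, 9, 10, 11, 15 (A-positions 1,3,4,5,6,7,8,9,10, B-positions 1,2,4,6,7,8,9,11,12).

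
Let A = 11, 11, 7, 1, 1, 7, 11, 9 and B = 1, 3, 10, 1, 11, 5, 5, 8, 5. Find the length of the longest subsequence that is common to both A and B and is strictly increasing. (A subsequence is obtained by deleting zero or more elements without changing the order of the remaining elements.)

2

A longest common strictly increasing subsequence is 1, 11 (length 2); it appears in order in both A and B, and no longer such subsequence exists.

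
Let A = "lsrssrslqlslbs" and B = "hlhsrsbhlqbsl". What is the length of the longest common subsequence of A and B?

Backtracking the LCS table gives one alignment: l (A1,B2) → s (A2,B4) → r (A3,B5) → s (A4,B6) → l (A8,B9) → q (A9,B10) → s (A11,B12) → l (A12,B13).
So the longest common subsequence has length 8.

8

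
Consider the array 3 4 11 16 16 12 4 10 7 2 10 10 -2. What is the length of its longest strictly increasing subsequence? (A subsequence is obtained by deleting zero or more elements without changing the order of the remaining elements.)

Scanning left to right, the best length ending at each element is: 3→1, 4→2, 11→3, 16→4, 16→4, 12→4, 4→2, 10→3, 7→3, 2→1, 10→4, 10→4, -2→1.
So the longest increasing subsequence has length 4, e.g. 3, 4, 11, 16.

4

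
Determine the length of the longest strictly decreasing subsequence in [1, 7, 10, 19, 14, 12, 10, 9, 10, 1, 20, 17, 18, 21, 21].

Scanning left to right, the best length ending at each element is: 1→1, 7→1, 10→1, 19→1, 14→2, 12→3, 10→4, 9→5, 10→4, 1→6, 20→1, 17→2, 18→2, 21→1, 21→1.
So the longest decreasing subsequence has length 6, e.g. 19, 14, 12, 10, 9, 1.

6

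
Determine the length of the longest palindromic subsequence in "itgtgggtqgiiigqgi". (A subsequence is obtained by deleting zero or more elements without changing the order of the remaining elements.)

11

One longest palindromic subsequence is igqgiiigqgi (positions 1,3,9,10,11,12,13,14,15,16,17); it reads the same forward and backward, and the interval DP gives dp[1][17] = 11.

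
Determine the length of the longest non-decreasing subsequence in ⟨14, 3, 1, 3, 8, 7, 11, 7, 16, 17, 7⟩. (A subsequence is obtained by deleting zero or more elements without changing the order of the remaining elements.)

Let dp[i] be the longest non-decreasing subsequence ending at position i. Then dp = [1, 1, 1, 2, 3, 3, 4, 4, 5, 6, 5].
The maximum is 6; one witness is 3, 3, 8, 11, 16, 17 at positions 2,4,5,7,9,10.

6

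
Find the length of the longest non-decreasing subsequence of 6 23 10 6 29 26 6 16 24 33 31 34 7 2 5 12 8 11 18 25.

Let dp[i] be the longest non-decreasing subsequence ending at position i. Then dp = [1, 2, 2, 2, 3, 3, 3, 4, 5, 6, 6, 7, 4, 1, 2, 5, 5, 6, 7, 8].
The maximum is 8; one witness is 6, 6, 6, 7, 8, 11, 18, 25 at positions 1,4,7,13,17,18,19,20.

8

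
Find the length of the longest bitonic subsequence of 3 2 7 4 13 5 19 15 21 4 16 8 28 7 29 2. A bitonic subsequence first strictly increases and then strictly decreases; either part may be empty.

Let inc[i] be the LIS ending at i and dec[i] the longest strictly decreasing subsequence starting at i. inc = [1, 1, 2, 2, 3, 3, 4, 4, 5, 2, 5, 4, 6, 4, 7, 1], dec = [2, 1, 4, 2, 4, 3, 5, 4, 5, 2, 4, 3, 3, 2, 2, 1].
max_i inc[i]+dec[i]−1 = 9, with one witness 3, 7, 13, 19, 21, 16, 8, 7, 2.

9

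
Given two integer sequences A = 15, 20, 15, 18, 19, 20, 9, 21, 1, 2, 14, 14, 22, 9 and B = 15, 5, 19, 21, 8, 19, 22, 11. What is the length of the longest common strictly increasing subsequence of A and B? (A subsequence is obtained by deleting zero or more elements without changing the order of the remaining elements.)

A longest common strictly increasing subsequence is 15, 19, 21, 22 (length 4); it appears in order in both A and B, and no longer such subsequence exists.

4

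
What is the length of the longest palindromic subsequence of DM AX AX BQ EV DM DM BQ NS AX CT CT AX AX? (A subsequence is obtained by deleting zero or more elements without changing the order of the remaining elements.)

Using dp[i][j] = 2 + dp[i+1][j−1] if the ends match, else max(dp[i+1][j], dp[i][j−1]):
dp[1][14] = 8. A witness is AX AX BQ DM DM BQ AX AX at positions 2,3,4,6,7,8,13,14.

8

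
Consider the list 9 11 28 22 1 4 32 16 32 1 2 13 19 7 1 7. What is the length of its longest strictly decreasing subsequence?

One longest decreasing subsequence is 28, 22, 16, 13, 7, 1 (positions 3,4,8,12,14,15), of length 6; no longer one exists.

6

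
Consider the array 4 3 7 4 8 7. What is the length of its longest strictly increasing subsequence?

One longest increasing subsequence is 4, 7, 8 (positions 1,3,5), of length 3; no longer one exists.

3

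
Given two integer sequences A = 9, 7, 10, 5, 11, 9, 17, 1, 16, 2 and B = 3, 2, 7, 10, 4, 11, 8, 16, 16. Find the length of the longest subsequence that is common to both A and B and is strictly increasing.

4

For each value that appears in both, track the longest common increasing run ending there.
The best achievable length is 4; one witness is 7, 10, 11, 16 (A-positions 2,3,5,9, B-positions 3,4,6,8).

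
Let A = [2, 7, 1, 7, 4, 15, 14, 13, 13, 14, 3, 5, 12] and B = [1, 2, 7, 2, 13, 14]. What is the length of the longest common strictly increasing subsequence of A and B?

A longest common strictly increasing subsequence is 2, 7, 13, 14 (length 4); it appears in order in both A and B, and no longer such subsequence exists.

4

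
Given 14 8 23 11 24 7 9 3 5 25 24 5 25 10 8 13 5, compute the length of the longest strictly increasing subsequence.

4

Scanning left to right, the best length ending at each element is: 14→1, 8→1, 23→2, 11→2, 24→3, 7→1, 9→2, 3→1, 5→2, 25→4, 24→3, 5→2, 25→4, 10→3, 8→3, 13→4, 5→2.
So the longest increasing subsequence has length 4, e.g. 14, 23, 24, 25.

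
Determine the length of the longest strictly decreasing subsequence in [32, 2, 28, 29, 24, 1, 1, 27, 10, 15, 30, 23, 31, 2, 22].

5

One longest decreasing subsequence is 32, 28, 24, 10, 2 (positions 1,3,5,9,14), of length 5; no longer one exists.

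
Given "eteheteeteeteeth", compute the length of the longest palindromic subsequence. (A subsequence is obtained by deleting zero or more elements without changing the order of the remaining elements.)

13

Using dp[i][j] = 2 + dp[i+1][j−1] if the ends match, else max(dp[i+1][j], dp[i][j−1]):
dp[1][16] = 13. A witness is teeteeteeteet at positions 2,3,5,6,7,8,9,10,11,12,13,14,15.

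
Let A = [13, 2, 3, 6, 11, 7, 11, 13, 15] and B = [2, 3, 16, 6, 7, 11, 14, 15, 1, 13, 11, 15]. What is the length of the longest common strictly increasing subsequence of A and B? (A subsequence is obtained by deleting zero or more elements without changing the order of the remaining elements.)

For each value that appears in both, track the longest common increasing run ending there.
The best achievable length is 7; one witness is 2, 3, 6, 7, 11, 13, 15 (A-positions 2,3,4,6,7,8,9, B-positions 1,2,4,5,6,10,12).

7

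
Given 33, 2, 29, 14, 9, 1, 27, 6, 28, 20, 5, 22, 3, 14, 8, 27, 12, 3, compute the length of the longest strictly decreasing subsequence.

7

Let dp[i] be the longest decreasing subsequence ending at position i. Then dp = [1, 2, 2, 3, 4, 5, 3, 5, 3, 4, 6, 4, 7, 5, 6, 4, 6, 7].
The maximum is 7; one witness is 33, 29, 14, 9, 6, 5, 3 at positions 1,3,4,5,8,11,13.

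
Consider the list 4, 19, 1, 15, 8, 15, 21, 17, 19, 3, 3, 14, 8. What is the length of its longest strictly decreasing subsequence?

4

One longest decreasing subsequence is 19, 15, 8, 3 (positions 2,4,5,10), of length 4; no longer one exists.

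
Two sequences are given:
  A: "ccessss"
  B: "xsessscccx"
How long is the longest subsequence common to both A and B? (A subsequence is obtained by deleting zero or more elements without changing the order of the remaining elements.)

4

A longest common subsequence is esss (length 4); the LCS DP confirms no longer common subsequence exists.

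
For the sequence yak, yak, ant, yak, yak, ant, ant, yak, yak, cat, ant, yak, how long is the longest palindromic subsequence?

One longest palindromic subsequence is yak ant yak yak ant ant yak yak ant yak (positions 1,3,4,5,6,7,8,9,11,12); it reads the same forward and backward, and the interval DP gives dp[1][12] = 10.

10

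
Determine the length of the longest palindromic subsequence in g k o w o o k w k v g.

8

Using dp[i][j] = 2 + dp[i+1][j−1] if the ends match, else max(dp[i+1][j], dp[i][j−1]):
dp[1][11] = 8. A witness is gkwoowkg at positions 1,2,4,5,6,8,9,11.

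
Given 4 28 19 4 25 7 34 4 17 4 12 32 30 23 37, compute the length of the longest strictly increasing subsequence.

One longest increasing subsequence is 4, 19, 25, 34, 37 (positions 1,3,5,7,15), of length 5; no longer one exists.

5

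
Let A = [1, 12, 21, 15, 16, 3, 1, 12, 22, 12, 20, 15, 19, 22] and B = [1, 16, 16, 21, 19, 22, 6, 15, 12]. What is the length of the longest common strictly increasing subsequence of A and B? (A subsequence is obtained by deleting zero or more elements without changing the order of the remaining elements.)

A longest common strictly increasing subsequence is 1, 16, 19, 22 (length 4); it appears in order in both A and B, and no longer such subsequence exists.

4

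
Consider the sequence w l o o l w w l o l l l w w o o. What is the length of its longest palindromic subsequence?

Using dp[i][j] = 2 + dp[i+1][j−1] if the ends match, else max(dp[i+1][j], dp[i][j−1]):
dp[1][16] = 12. A witness is oowwllllwwoo at positions 3,4,6,7,8,10,11,12,13,14,15,16.

12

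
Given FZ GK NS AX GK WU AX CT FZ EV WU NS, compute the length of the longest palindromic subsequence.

5

One longest palindromic subsequence is NS WU EV WU NS (positions 3,6,10,11,12); it reads the same forward and backward, and the interval DP gives dp[1][12] = 5.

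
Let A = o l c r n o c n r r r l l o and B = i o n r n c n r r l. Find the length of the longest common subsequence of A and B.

A longest common subsequence is orncnrrl (length 8); the LCS DP confirms no longer common subsequence exists.

8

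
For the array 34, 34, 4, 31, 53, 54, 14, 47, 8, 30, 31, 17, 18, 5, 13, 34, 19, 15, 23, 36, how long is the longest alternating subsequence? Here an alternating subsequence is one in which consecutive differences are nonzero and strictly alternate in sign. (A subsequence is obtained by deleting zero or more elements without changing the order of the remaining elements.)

13

A longest alternating subsequence is 34, 4, 31, 14, 47, 8, 30, 17, 18, 5, 34, 19, 23 (positions 1,3,4,7,8,9,10,12,13,14,16,17,19); its 12 consecutive differences strictly alternate in sign, and length 13 is optimal.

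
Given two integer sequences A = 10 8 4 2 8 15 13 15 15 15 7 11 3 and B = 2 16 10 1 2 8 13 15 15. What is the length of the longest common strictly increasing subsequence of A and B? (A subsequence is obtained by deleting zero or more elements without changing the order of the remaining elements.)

4

A longest common strictly increasing subsequence is 2, 8, 13, 15 (length 4); it appears in order in both A and B, and no longer such subsequence exists.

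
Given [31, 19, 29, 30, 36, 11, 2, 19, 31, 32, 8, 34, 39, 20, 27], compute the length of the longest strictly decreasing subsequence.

4

Let dp[i] be the longest decreasing subsequence ending at position i. Then dp = [1, 2, 2, 2, 1, 3, 4, 3, 2, 2, 4, 2, 1, 3, 3].
The maximum is 4; one witness is 31, 19, 11, 2 at positions 1,2,6,7.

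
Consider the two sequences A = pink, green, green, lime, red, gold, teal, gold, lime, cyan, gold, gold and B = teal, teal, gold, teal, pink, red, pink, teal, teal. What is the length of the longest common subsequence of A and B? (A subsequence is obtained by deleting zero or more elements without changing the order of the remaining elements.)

A longest common subsequence is pink, red, teal (length 3); the LCS DP confirms no longer common subsequence exists.

3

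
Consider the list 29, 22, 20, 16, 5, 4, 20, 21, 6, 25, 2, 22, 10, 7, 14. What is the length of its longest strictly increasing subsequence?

4

One longest increasing subsequence is 16, 20, 21, 25 (positions 4,7,8,10), of length 4; no longer one exists.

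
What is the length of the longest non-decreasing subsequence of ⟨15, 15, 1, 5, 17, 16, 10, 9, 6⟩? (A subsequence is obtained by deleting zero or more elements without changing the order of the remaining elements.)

Scanning left to right, the best length ending at each element is: 15→1, 15→2, 1→1, 5→2, 17→3, 16→3, 10→3, 9→3, 6→3.
So the longest non-decreasing subsequence has length 3, e.g. 15, 15, 17.

3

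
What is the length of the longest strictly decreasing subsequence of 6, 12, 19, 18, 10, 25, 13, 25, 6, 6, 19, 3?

5

Let dp[i] be the longest decreasing subsequence ending at position i. Then dp = [1, 1, 1, 2, 3, 1, 3, 1, 4, 4, 2, 5].
The maximum is 5; one witness is 19, 18, 10, 6, 3 at positions 3,4,5,9,12.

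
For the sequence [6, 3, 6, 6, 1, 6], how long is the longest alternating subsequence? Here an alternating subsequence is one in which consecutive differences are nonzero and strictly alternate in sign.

A longest alternating subsequence is 6, 3, 6, 1, 6 (positions 1,2,3,5,6); its 4 consecutive differences strictly alternate in sign, and length 5 is optimal.

5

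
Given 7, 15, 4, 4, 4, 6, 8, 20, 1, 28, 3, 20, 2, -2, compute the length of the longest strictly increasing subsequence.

Let dp[i] be the longest increasing subsequence ending at position i. Then dp = [1, 2, 1, 1, 1, 2, 3, 4, 1, 5, 2, 4, 2, 1].
The maximum is 5; one witness is 4, 6, 8, 20, 28 at positions 3,6,7,8,10.

5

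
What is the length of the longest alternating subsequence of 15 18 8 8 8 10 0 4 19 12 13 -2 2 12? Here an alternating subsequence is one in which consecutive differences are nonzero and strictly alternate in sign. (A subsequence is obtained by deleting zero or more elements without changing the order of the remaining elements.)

10

Track the best alternating length ending on an up-step vs a down-step at each position: up/down = 1/1, 2/1, 1/3, 1/3, 1/3, 4/3, 1/5, 6/5, 6/1, 6/7, 8/7, 1/9, 10/9, 10/9.
The maximum over both is 10; one such subsequence is 15, 18, 8, 10, 0, 19, 12, 13, -2, 2.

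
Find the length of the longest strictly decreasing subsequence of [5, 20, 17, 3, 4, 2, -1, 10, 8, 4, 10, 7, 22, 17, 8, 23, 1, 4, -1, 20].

7

Scanning left to right, the best length ending at each element is: 5→1, 20→1, 17→2, 3→3, 4→3, 2→4, -1→5, 10→3, 8→4, 4→5, 10→3, 7→5, 22→1, 17→2, 8→4, 23→1, 1→6, 4→6, -1→7, 20→2.
So the longest decreasing subsequence has length 7, e.g. 20, 17, 10, 8, 4, 1, -1.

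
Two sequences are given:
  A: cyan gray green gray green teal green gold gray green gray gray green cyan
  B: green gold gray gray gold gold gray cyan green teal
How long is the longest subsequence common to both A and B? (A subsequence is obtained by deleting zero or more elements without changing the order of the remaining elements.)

6

Backtracking the LCS table gives one alignment: green (A7,B1) → gold (A8,B2) → gray (A9,B3) → gray (A11,B4) → gray (A12,B7) → green (A13,B9).
So the longest common subsequence has length 6.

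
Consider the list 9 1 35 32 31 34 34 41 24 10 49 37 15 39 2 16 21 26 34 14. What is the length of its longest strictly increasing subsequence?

Let dp[i] be the longest increasing subsequence ending at position i. Then dp = [1, 1, 2, 2, 2, 3, 3, 4, 2, 2, 5, 4, 3, 5, 2, 4, 5, 6, 7, 3].
The maximum is 7; one witness is 9, 10, 15, 16, 21, 26, 34 at positions 1,10,13,16,17,18,19.

7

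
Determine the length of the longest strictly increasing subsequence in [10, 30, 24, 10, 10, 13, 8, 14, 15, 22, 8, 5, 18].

5

Let dp[i] be the longest increasing subsequence ending at position i. Then dp = [1, 2, 2, 1, 1, 2, 1, 3, 4, 5, 1, 1, 5].
The maximum is 5; one witness is 10, 13, 14, 15, 22 at positions 1,6,8,9,10.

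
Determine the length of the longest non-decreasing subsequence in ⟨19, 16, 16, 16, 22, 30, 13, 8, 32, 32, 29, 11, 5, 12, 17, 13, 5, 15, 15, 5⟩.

Let dp[i] be the longest non-decreasing subsequence ending at position i. Then dp = [1, 1, 2, 3, 4, 5, 1, 1, 6, 7, 5, 2, 1, 3, 4, 4, 2, 5, 6, 3].
The maximum is 7; one witness is 16, 16, 16, 22, 30, 32, 32 at positions 2,3,4,5,6,9,10.

7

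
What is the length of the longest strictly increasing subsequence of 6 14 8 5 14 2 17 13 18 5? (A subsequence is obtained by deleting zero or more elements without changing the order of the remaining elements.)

5

Let dp[i] be the longest increasing subsequence ending at position i. Then dp = [1, 2, 2, 1, 3, 1, 4, 3, 5, 2].
The maximum is 5; one witness is 6, 8, 14, 17, 18 at positions 1,3,5,7,9.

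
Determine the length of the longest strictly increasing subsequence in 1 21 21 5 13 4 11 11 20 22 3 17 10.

5

One longest increasing subsequence is 1, 5, 13, 20, 22 (positions 1,4,5,9,10), of length 5; no longer one exists.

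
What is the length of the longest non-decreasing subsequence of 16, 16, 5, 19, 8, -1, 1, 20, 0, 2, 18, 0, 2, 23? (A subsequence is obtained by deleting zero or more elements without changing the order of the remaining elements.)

5

One longest non-decreasing subsequence is 16, 16, 19, 20, 23 (positions 1,2,4,8,14), of length 5; no longer one exists.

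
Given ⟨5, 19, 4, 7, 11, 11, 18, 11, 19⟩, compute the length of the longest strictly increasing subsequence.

5

Let dp[i] be the longest increasing subsequence ending at position i. Then dp = [1, 2, 1, 2, 3, 3, 4, 3, 5].
The maximum is 5; one witness is 5, 7, 11, 18, 19 at positions 1,4,5,7,9.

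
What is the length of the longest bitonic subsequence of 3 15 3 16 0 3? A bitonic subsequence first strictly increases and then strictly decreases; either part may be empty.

4

Let inc[i] be the LIS ending at i and dec[i] the longest strictly decreasing subsequence starting at i. inc = [1, 2, 1, 3, 1, 2], dec = [2, 3, 2, 2, 1, 1].
max_i inc[i]+dec[i]−1 = 4, with one witness 3, 15, 3, 0.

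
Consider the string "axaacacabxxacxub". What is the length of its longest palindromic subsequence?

9

One longest palindromic subsequence is xaacacaax (positions 2,3,4,5,6,7,8,12,14); it reads the same forward and backward, and the interval DP gives dp[1][16] = 9.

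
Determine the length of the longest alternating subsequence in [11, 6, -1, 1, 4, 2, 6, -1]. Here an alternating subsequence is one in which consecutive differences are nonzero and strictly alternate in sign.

6

A longest alternating subsequence is 11, -1, 4, 2, 6, -1 (positions 1,3,5,6,7,8); its 5 consecutive differences strictly alternate in sign, and length 6 is optimal.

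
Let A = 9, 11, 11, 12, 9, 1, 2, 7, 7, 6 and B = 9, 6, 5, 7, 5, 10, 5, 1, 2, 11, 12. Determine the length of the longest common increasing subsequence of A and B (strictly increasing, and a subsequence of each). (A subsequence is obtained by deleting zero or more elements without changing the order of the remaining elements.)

3

A longest common strictly increasing subsequence is 9, 11, 12 (length 3); it appears in order in both A and B, and no longer such subsequence exists.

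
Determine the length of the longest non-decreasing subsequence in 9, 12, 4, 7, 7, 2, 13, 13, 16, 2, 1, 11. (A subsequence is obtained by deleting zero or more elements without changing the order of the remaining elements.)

One longest non-decreasing subsequence is 4, 7, 7, 13, 13, 16 (positions 3,4,5,7,8,9), of length 6; no longer one exists.

6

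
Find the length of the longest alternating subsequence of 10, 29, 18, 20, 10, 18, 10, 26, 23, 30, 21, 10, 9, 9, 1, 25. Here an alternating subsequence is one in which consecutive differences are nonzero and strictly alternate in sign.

A longest alternating subsequence is 10, 29, 18, 20, 10, 18, 10, 26, 23, 30, 21, 25 (positions 1,2,3,4,5,6,7,8,9,10,11,16); its 11 consecutive differences strictly alternate in sign, and length 12 is optimal.

12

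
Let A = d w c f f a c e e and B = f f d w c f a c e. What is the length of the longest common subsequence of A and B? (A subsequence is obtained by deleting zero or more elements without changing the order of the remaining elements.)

7

Backtracking the LCS table gives one alignment: d (A1,B3) → w (A2,B4) → c (A3,B5) → f (A5,B6) → a (A6,B7) → c (A7,B8) → e (A9,B9).
So the longest common subsequence has length 7.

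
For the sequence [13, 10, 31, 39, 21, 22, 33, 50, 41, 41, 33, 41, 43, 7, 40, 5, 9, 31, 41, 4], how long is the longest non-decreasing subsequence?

8

Scanning left to right, the best length ending at each element is: 13→1, 10→1, 31→2, 39→3, 21→2, 22→3, 33→4, 50→5, 41→5, 41→6, 33→5, 41→7, 43→8, 7→1, 40→6, 5→1, 9→2, 31→4, 41→8, 4→1.
So the longest non-decreasing subsequence has length 8, e.g. 13, 21, 22, 33, 41, 41, 41, 43.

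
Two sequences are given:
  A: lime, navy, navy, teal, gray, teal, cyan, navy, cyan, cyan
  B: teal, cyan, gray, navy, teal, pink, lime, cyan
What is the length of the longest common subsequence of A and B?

4

Backtracking the LCS table gives one alignment: teal (A4,B1) → gray (A5,B3) → teal (A6,B5) → cyan (A10,B8).
So the longest common subsequence has length 4.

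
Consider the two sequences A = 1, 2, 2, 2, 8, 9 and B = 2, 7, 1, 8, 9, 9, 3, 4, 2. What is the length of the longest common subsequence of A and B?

A longest common subsequence is 1, 8, 9 (length 3); the LCS DP confirms no longer common subsequence exists.

3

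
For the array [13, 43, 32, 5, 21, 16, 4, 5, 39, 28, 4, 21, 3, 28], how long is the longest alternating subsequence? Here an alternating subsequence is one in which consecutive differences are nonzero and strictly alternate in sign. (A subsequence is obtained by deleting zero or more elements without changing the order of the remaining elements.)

Track the best alternating length ending on an up-step vs a down-step at each position: up/down = 1/1, 2/1, 2/3, 1/3, 4/3, 4/5, 1/5, 6/5, 6/3, 6/7, 1/7, 8/7, 1/9, 10/7.
The maximum over both is 10; one such subsequence is 13, 43, 5, 21, 4, 5, 4, 21, 3, 28.

10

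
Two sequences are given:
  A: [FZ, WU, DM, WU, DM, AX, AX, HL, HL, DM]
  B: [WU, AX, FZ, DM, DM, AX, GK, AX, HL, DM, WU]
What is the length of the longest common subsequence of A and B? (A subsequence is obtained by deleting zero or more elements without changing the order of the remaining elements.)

7

Backtracking the LCS table gives one alignment: FZ (A1,B3) → DM (A3,B4) → DM (A5,B5) → AX (A6,B6) → AX (A7,B8) → HL (A9,B9) → DM (A10,B10).
So the longest common subsequence has length 7.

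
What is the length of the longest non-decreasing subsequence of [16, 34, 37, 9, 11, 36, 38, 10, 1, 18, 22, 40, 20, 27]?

5

Let dp[i] be the longest non-decreasing subsequence ending at position i. Then dp = [1, 2, 3, 1, 2, 3, 4, 2, 1, 3, 4, 5, 4, 5].
The maximum is 5; one witness is 16, 34, 37, 38, 40 at positions 1,2,3,7,12.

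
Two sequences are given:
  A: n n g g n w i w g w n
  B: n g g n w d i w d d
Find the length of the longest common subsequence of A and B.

Backtracking the LCS table gives one alignment: n (A2,B1) → g (A3,B2) → g (A4,B3) → n (A5,B4) → w (A6,B5) → i (A7,B7) → w (A8,B8).
So the longest common subsequence has length 7.

7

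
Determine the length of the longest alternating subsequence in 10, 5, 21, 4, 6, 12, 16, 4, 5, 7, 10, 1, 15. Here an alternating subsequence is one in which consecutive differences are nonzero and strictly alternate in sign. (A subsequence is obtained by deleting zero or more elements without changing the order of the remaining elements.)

Track the best alternating length ending on an up-step vs a down-step at each position: up/down = 1/1, 1/2, 3/1, 1/4, 5/4, 5/4, 5/4, 1/6, 7/6, 7/6, 7/6, 1/8, 9/6.
The maximum over both is 9; one such subsequence is 10, 5, 21, 4, 6, 4, 5, 1, 15.

9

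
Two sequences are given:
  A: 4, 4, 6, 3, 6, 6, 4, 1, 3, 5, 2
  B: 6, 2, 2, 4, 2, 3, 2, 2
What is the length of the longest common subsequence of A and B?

Backtracking the LCS table gives one alignment: 6 (A3,B1) → 4 (A7,B4) → 3 (A9,B6) → 2 (A11,B8).
So the longest common subsequence has length 4.

4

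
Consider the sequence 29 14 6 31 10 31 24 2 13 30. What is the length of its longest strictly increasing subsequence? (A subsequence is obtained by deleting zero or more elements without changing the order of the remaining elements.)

Let dp[i] be the longest increasing subsequence ending at position i. Then dp = [1, 1, 1, 2, 2, 3, 3, 1, 3, 4].
The maximum is 4; one witness is 6, 10, 24, 30 at positions 3,5,7,10.

4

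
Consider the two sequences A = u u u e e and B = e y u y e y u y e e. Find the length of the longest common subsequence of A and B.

Backtracking the LCS table gives one alignment: u (A1,B3) → u (A2,B7) → e (A4,B9) → e (A5,B10).
So the longest common subsequence has length 4.

4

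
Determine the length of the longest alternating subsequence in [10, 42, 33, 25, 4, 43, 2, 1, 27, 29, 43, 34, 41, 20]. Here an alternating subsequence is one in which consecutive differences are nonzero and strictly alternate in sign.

9

A longest alternating subsequence is 10, 42, 33, 43, 2, 43, 34, 41, 20 (positions 1,2,3,6,7,11,12,13,14); its 8 consecutive differences strictly alternate in sign, and length 9 is optimal.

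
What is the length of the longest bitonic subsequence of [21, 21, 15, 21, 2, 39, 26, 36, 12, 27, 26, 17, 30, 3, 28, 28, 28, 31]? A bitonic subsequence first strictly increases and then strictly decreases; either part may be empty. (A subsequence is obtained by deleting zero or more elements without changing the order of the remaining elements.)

8

One longest bitonic subsequence is 15, 21, 39, 36, 27, 26, 17, 3 (positions 3,4,6,8,10,11,12,14): it rises to 39 then falls. Length 8 is optimal.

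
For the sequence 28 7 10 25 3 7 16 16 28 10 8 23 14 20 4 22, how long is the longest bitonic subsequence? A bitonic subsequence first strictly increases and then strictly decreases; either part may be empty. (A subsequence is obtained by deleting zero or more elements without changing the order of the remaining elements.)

Let inc[i] be the LIS ending at i and dec[i] the longest strictly decreasing subsequence starting at i. inc = [1, 1, 2, 3, 1, 2, 3, 3, 4, 3, 3, 4, 4, 5, 2, 6], dec = [6, 2, 3, 5, 1, 2, 4, 4, 4, 3, 2, 3, 2, 2, 1, 1].
max_i inc[i]+dec[i]−1 = 7, with one witness 7, 10, 25, 16, 10, 8, 4.

7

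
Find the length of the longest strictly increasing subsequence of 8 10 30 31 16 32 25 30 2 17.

5

Let dp[i] be the longest increasing subsequence ending at position i. Then dp = [1, 2, 3, 4, 3, 5, 4, 5, 1, 4].
The maximum is 5; one witness is 8, 10, 30, 31, 32 at positions 1,2,3,4,6.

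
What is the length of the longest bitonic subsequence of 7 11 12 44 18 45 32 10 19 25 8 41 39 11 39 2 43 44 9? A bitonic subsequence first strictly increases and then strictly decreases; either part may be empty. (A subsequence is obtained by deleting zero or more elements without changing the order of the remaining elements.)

10

Let inc[i] be the LIS ending at i and dec[i] the longest strictly decreasing subsequence starting at i. inc = [1, 2, 3, 4, 4, 5, 5, 2, 5, 6, 2, 7, 7, 3, 7, 1, 8, 9, 3], dec = [2, 4, 4, 5, 4, 5, 4, 3, 3, 3, 2, 4, 3, 2, 2, 1, 2, 2, 1].
max_i inc[i]+dec[i]−1 = 10, with one witness 7, 11, 12, 18, 19, 25, 41, 39, 11, 9.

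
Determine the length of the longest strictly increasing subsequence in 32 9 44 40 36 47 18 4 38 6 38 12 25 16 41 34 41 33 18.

6

Let dp[i] be the longest increasing subsequence ending at position i. Then dp = [1, 1, 2, 2, 2, 3, 2, 1, 3, 2, 3, 3, 4, 4, 5, 5, 6, 5, 5].
The maximum is 6; one witness is 4, 6, 12, 25, 34, 41 at positions 8,10,12,13,16,17.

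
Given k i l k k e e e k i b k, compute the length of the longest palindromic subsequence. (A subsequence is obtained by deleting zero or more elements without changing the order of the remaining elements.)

9

One longest palindromic subsequence is kikeeekik (positions 1,2,4,6,7,8,9,10,12); it reads the same forward and backward, and the interval DP gives dp[1][12] = 9.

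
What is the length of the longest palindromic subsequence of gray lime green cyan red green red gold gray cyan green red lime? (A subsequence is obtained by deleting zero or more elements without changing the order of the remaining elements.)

Using dp[i][j] = 2 + dp[i+1][j−1] if the ends match, else max(dp[i+1][j], dp[i][j−1]):
dp[1][13] = 9. A witness is lime green cyan red green red cyan green lime at positions 2,3,4,5,6,7,10,11,13.

9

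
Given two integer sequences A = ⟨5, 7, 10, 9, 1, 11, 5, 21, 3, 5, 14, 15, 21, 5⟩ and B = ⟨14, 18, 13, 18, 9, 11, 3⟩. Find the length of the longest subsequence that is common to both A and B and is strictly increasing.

2

For each value that appears in both, track the longest common increasing run ending there.
The best achievable length is 2; one witness is 9, 11 (A-positions 4,6, B-positions 5,6).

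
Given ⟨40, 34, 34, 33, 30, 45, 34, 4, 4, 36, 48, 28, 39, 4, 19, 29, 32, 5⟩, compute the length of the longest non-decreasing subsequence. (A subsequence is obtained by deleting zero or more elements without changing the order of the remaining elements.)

Scanning left to right, the best length ending at each element is: 40→1, 34→1, 34→2, 33→1, 30→1, 45→3, 34→3, 4→1, 4→2, 36→4, 48→5, 28→3, 39→5, 4→3, 19→4, 29→5, 32→6, 5→4.
So the longest non-decreasing subsequence has length 6, e.g. 4, 4, 4, 19, 29, 32.

6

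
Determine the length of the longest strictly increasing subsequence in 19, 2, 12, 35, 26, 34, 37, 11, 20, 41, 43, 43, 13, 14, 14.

7

Let dp[i] be the longest increasing subsequence ending at position i. Then dp = [1, 1, 2, 3, 3, 4, 5, 2, 3, 6, 7, 7, 3, 4, 4].
The maximum is 7; one witness is 2, 12, 26, 34, 37, 41, 43 at positions 2,3,5,6,7,10,11.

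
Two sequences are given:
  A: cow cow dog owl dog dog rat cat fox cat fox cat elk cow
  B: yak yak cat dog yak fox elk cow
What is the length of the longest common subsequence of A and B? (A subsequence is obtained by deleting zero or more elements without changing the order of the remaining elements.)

4

A longest common subsequence is dog, fox, elk, cow (length 4); the LCS DP confirms no longer common subsequence exists.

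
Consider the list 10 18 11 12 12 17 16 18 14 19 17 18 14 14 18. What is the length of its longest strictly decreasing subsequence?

One longest decreasing subsequence is 18, 17, 16, 14 (positions 2,6,7,9), of length 4; no longer one exists.

4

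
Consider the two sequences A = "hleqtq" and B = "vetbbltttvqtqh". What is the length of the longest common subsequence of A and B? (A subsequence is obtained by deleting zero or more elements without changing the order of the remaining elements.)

A longest common subsequence is lqtq (length 4); the LCS DP confirms no longer common subsequence exists.

4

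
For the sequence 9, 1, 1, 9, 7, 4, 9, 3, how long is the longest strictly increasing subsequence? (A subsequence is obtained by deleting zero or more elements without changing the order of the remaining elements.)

Let dp[i] be the longest increasing subsequence ending at position i. Then dp = [1, 1, 1, 2, 2, 2, 3, 2].
The maximum is 3; one witness is 1, 7, 9 at positions 2,5,7.

3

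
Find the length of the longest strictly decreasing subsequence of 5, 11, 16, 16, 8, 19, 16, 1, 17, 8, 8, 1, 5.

4

Scanning left to right, the best length ending at each element is: 5→1, 11→1, 16→1, 16→1, 8→2, 19→1, 16→2, 1→3, 17→2, 8→3, 8→3, 1→4, 5→4.
So the longest decreasing subsequence has length 4, e.g. 19, 16, 8, 1.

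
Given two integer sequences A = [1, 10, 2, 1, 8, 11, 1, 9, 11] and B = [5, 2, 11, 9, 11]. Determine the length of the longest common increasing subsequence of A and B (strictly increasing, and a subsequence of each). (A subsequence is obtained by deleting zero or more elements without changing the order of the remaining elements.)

A longest common strictly increasing subsequence is 2, 9, 11 (length 3); it appears in order in both A and B, and no longer such subsequence exists.

3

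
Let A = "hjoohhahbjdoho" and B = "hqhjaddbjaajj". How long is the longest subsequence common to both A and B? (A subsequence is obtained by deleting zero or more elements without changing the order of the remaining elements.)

5

A longest common subsequence is hjabj (length 5); the LCS DP confirms no longer common subsequence exists.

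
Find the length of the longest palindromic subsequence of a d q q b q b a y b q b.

One longest palindromic subsequence is bqbybqb (positions 5,6,7,9,10,11,12); it reads the same forward and backward, and the interval DP gives dp[1][12] = 7.

7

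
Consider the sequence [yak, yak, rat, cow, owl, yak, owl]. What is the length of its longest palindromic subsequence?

One longest palindromic subsequence is owl yak owl (positions 5,6,7); it reads the same forward and backward, and the interval DP gives dp[1][7] = 3.

3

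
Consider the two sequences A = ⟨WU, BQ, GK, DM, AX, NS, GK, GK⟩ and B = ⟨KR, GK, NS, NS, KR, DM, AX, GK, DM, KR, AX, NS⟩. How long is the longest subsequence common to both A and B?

4

A longest common subsequence is GK, DM, AX, NS (length 4); the LCS DP confirms no longer common subsequence exists.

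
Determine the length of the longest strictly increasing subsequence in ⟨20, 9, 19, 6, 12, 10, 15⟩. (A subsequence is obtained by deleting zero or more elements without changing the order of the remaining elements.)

One longest increasing subsequence is 9, 12, 15 (positions 2,5,7), of length 3; no longer one exists.

3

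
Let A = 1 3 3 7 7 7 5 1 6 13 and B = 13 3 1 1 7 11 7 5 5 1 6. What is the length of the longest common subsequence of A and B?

6

Backtracking the LCS table gives one alignment: 1 (A1,B4) → 7 (A4,B5) → 7 (A5,B7) → 5 (A7,B9) → 1 (A8,B10) → 6 (A9,B11).
So the longest common subsequence has length 6.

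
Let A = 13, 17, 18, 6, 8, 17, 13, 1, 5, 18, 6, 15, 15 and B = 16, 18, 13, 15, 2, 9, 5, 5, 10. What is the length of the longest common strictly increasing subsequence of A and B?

2

For each value that appears in both, track the longest common increasing run ending there.
The best achievable length is 2; one witness is 13, 15 (A-positions 1,12, B-positions 3,4).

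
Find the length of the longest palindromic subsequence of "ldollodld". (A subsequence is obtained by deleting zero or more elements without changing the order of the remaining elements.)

8

Using dp[i][j] = 2 + dp[i+1][j−1] if the ends match, else max(dp[i+1][j], dp[i][j−1]):
dp[1][9] = 8. A witness is ldollodl at positions 1,2,3,4,5,6,7,8.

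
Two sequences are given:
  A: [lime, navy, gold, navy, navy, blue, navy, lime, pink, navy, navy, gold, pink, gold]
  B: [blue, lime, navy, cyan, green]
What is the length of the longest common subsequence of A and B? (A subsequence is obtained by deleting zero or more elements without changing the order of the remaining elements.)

Backtracking the LCS table gives one alignment: blue (A6,B1) → lime (A8,B2) → navy (A10,B3).
So the longest common subsequence has length 3.

3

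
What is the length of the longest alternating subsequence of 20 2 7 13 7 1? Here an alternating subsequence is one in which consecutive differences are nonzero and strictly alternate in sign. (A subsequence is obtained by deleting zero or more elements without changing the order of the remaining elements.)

4

A longest alternating subsequence is 20, 2, 13, 7 (positions 1,2,4,5); its 3 consecutive differences strictly alternate in sign, and length 4 is optimal.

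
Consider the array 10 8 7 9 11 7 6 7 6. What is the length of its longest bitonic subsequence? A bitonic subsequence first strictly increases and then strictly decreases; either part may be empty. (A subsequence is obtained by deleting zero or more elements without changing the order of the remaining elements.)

Let inc[i] be the LIS ending at i and dec[i] the longest strictly decreasing subsequence starting at i. inc = [1, 1, 1, 2, 3, 1, 1, 2, 1], dec = [4, 3, 2, 3, 3, 2, 1, 2, 1].
max_i inc[i]+dec[i]−1 = 5, with one witness 8, 9, 11, 7, 6.

5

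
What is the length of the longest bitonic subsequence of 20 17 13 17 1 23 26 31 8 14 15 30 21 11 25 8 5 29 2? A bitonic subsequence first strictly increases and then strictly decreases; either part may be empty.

11

One longest bitonic subsequence is 13, 17, 23, 26, 31, 30, 21, 11, 8, 5, 2 (positions 3,4,6,7,8,12,13,14,16,17,19): it rises to 31 then falls. Length 11 is optimal.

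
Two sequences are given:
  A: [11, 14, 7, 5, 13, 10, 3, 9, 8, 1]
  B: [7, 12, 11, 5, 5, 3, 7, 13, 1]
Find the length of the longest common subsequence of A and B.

Backtracking the LCS table gives one alignment: 11 (A1,B3) → 7 (A3,B7) → 13 (A5,B8) → 1 (A10,B9).
So the longest common subsequence has length 4.

4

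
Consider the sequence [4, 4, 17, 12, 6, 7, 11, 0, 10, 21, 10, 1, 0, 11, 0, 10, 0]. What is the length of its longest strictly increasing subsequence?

Let dp[i] be the longest increasing subsequence ending at position i. Then dp = [1, 1, 2, 2, 2, 3, 4, 1, 4, 5, 4, 2, 1, 5, 1, 4, 1].
The maximum is 5; one witness is 4, 6, 7, 11, 21 at positions 1,5,6,7,10.

5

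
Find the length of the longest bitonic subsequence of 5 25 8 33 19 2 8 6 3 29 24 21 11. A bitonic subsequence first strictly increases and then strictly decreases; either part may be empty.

One longest bitonic subsequence is 5, 25, 33, 29, 24, 21, 11 (positions 1,2,4,10,11,12,13): it rises to 33 then falls. Length 7 is optimal.

7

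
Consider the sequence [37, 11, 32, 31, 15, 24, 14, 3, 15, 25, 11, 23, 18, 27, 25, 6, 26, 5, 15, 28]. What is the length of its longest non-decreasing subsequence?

7

Let dp[i] be the longest non-decreasing subsequence ending at position i. Then dp = [1, 1, 2, 2, 2, 3, 2, 1, 3, 4, 2, 4, 4, 5, 5, 2, 6, 2, 4, 7].
The maximum is 7; one witness is 11, 15, 24, 25, 25, 26, 28 at positions 2,5,6,10,15,17,20.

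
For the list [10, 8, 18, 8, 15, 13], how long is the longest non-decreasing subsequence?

3

One longest non-decreasing subsequence is 8, 8, 15 (positions 2,4,5), of length 3; no longer one exists.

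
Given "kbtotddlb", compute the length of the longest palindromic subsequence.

5

Using dp[i][j] = 2 + dp[i+1][j−1] if the ends match, else max(dp[i+1][j], dp[i][j−1]):
dp[1][9] = 5. A witness is btotb at positions 2,3,4,5,9.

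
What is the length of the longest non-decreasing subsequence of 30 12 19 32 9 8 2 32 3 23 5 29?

4

Let dp[i] be the longest non-decreasing subsequence ending at position i. Then dp = [1, 1, 2, 3, 1, 1, 1, 4, 2, 3, 3, 4].
The maximum is 4; one witness is 12, 19, 32, 32 at positions 2,3,4,8.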